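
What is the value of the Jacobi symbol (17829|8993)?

1

Reduce the numerator: 17829 ≡ 8836 (mod 8993), so (17829|8993) = (8836|8993).
Factor out 2: 8836 = 2^2·2209. Since 8993 ≡ 1 (mod 8), (2|8993) = +1, and (2|8993)^2 = +1. Now have (2209|8993).
2209 ≡ 1 (mod 4), so quadratic reciprocity gives (2209|8993) = (8993|2209). Reduce: 8993 ≡ 157 (mod 2209). Now have (157|2209).
157 ≡ 1 (mod 4), so quadratic reciprocity gives (157|2209) = (2209|157). Reduce: 2209 ≡ 11 (mod 157). Now have (11|157).
157 ≡ 1 (mod 4), so quadratic reciprocity gives (11|157) = (157|11). Reduce: 157 ≡ 3 (mod 11). Now have (3|11).
Both 3 ≡ 3 and 11 ≡ 3 (mod 4), so reciprocity gives (3|11) = -(11|3). Reduce: 11 ≡ 2 (mod 3). Now have -(2|3).
Factor out 2: 2 = 2. Since 3 ≡ 3 (mod 8), (2|3) = -1. Now have (1|3).
(1|3) = 1. Collecting the sign factors: 1.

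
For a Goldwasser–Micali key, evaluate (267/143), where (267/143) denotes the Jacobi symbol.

-1

(267/143)
  = (124/143)    [267 ≡ 124 mod 143]
  = (31/143)    [143 ≡ 7 mod 8 ⇒ (2/143)^2 = +1]
  = -(143/31)    [QR: both ≡ 3 mod 4, sign flips]
  = -(19/31)    [143 ≡ 19 mod 31]
  = (31/19)    [QR: both ≡ 3 mod 4, sign flips]
  = (12/19)    [31 ≡ 12 mod 19]
  = (3/19)    [19 ≡ 3 mod 8 ⇒ (2/19)^2 = +1]
  = -(19/3)    [QR: both ≡ 3 mod 4, sign flips]
  = -(1/3)    [19 ≡ 1 mod 3]
  = -1    [(1/3) = 1]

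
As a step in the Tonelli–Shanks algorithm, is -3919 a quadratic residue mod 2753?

no

(-3919/2753)
  = (1587/2753)    [-3919 ≡ 1587 mod 2753]
  = (2753/1587)    [QR: 2753 ≡ 1 mod 4, sign kept]
  = (1166/1587)    [2753 ≡ 1166 mod 1587]
  = -(583/1587)    [1587 ≡ 3 mod 8 ⇒ (2/1587) = -1]
  = (1587/583)    [QR: both ≡ 3 mod 4, sign flips]
  = (421/583)    [1587 ≡ 421 mod 583]
  = (583/421)    [QR: 421 ≡ 1 mod 4, sign kept]
  = (162/421)    [583 ≡ 162 mod 421]
  = -(81/421)    [421 ≡ 5 mod 8 ⇒ (2/421) = -1]
  = -(421/81)    [QR: 81 ≡ 1 mod 4, sign kept]
  = -(16/81)    [421 ≡ 16 mod 81]
  = -(1/81)    [81 ≡ 1 mod 8 ⇒ (2/81)^4 = +1]
  = -1    [(1/81) = 1]
The Legendre symbol is -1, so x^2 ≡ -3919 (mod 2753) has no solution.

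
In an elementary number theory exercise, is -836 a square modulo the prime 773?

(-836|773)
  = (836|773)    [773 ≡ 1 mod 4 ⇒ (-1|773) = +1]
  = (63|773)    [836 ≡ 63 mod 773]
  = (773|63)    [QR: 773 ≡ 1 mod 4, sign kept]
  = (17|63)    [773 ≡ 17 mod 63]
  = (63|17)    [QR: 17 ≡ 1 mod 4, sign kept]
  = (12|17)    [63 ≡ 12 mod 17]
  = (3|17)    [17 ≡ 1 mod 8 ⇒ (2|17)^2 = +1]
  = (17|3)    [QR: 17 ≡ 1 mod 4, sign kept]
  = (2|3)    [17 ≡ 2 mod 3]
  = -(1|3)    [3 ≡ 3 mod 8 ⇒ (2|3) = -1]
  = -1    [(1|3) = 1]
(-836|773) = -1, and 773 is prime, so -836 is not a quadratic residue mod 773.

no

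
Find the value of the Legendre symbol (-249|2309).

Reduce the numerator: -249 ≡ 2060 (mod 2309), so (-249|2309) = (2060|2309).
Factor out 2: 2060 = 2^2·515. Since 2309 ≡ 5 (mod 8), (2|2309) = -1, and (2|2309)^2 = +1. Now have (515|2309).
2309 ≡ 1 (mod 4), so quadratic reciprocity gives (515|2309) = (2309|515). Reduce: 2309 ≡ 249 (mod 515). Now have (249|515).
249 ≡ 1 (mod 4), so quadratic reciprocity gives (249|515) = (515|249). Reduce: 515 ≡ 17 (mod 249). Now have (17|249).
17 ≡ 1 (mod 4), so quadratic reciprocity gives (17|249) = (249|17). Reduce: 249 ≡ 11 (mod 17). Now have (11|17).
17 ≡ 1 (mod 4), so quadratic reciprocity gives (11|17) = (17|11). Reduce: 17 ≡ 6 (mod 11). Now have (6|11).
Factor out 2: 6 = 2·3. Since 11 ≡ 3 (mod 8), (2|11) = -1. Now have -(3|11).
Both 3 ≡ 3 and 11 ≡ 3 (mod 4), so reciprocity gives (3|11) = -(11|3). Reduce: 11 ≡ 2 (mod 3). Now have (2|3).
Factor out 2: 2 = 2. Since 3 ≡ 3 (mod 8), (2|3) = -1. Now have -(1|3).
(1|3) = 1. Collecting the sign factors: -1.

-1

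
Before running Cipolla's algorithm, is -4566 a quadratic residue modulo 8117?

no

Reduce the numerator: -4566 ≡ 3551 (mod 8117), so (-4566/8117) = (3551/8117).
8117 ≡ 1 (mod 4), so quadratic reciprocity gives (3551/8117) = (8117/3551). Reduce: 8117 ≡ 1015 (mod 3551). Now have (1015/3551).
Both 1015 ≡ 3 and 3551 ≡ 3 (mod 4), so reciprocity gives (1015/3551) = -(3551/1015). Reduce: 3551 ≡ 506 (mod 1015). Now have -(506/1015).
Factor out 2: 506 = 2·253. Since 1015 ≡ 7 (mod 8), (2/1015) = +1. Now have -(253/1015).
253 ≡ 1 (mod 4), so quadratic reciprocity gives (253/1015) = (1015/253). Reduce: 1015 ≡ 3 (mod 253). Now have -(3/253).
253 ≡ 1 (mod 4), so quadratic reciprocity gives (3/253) = (253/3). Reduce: 253 ≡ 1 (mod 3). Now have -(1/3).
(1/3) = 1. Collecting the sign factors: -1.
(-4566/8117) = -1, and 8117 is prime, so -4566 is not a quadratic residue mod 8117.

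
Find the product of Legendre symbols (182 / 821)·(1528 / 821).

By multiplicativity, (182·1528 / 821) = (182 / 821)·(1528 / 821).
First factor (182 / 821):
Factor out 2: 182 = 2·91. Since 821 ≡ 5 (mod 8), (2 / 821) = -1. Now have -(91 / 821).
821 ≡ 1 (mod 4), so quadratic reciprocity gives (91 / 821) = (821 / 91). Reduce: 821 ≡ 2 (mod 91). Now have -(2 / 91).
Factor out 2: 2 = 2. Since 91 ≡ 3 (mod 8), (2 / 91) = -1. Now have (1 / 91).
(1 / 91) = 1. Collecting the sign factors: 1.
Second factor (1528 / 821):
Reduce the numerator: 1528 ≡ 707 (mod 821), so (1528 / 821) = (707 / 821).
821 ≡ 1 (mod 4), so quadratic reciprocity gives (707 / 821) = (821 / 707). Reduce: 821 ≡ 114 (mod 707). Now have (114 / 707).
Factor out 2: 114 = 2·57. Since 707 ≡ 3 (mod 8), (2 / 707) = -1. Now have -(57 / 707).
57 ≡ 1 (mod 4), so quadratic reciprocity gives (57 / 707) = (707 / 57). Reduce: 707 ≡ 23 (mod 57). Now have -(23 / 57).
57 ≡ 1 (mod 4), so quadratic reciprocity gives (23 / 57) = (57 / 23). Reduce: 57 ≡ 11 (mod 23). Now have -(11 / 23).
Both 11 ≡ 3 and 23 ≡ 3 (mod 4), so reciprocity gives (11 / 23) = -(23 / 11). Reduce: 23 ≡ 1 (mod 11). Now have (1 / 11).
(1 / 11) = 1. Collecting the sign factors: 1.
Product: (1)·(1) = 1.

1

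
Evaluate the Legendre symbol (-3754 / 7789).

-1

(-3754 / 7789)
  = (4035 / 7789)    [-3754 ≡ 4035 mod 7789]
  = (7789 / 4035)    [QR: 7789 ≡ 1 mod 4, sign kept]
  = (3754 / 4035)    [7789 ≡ 3754 mod 4035]
  = -(1877 / 4035)    [4035 ≡ 3 mod 8 ⇒ (2 / 4035) = -1]
  = -(4035 / 1877)    [QR: 1877 ≡ 1 mod 4, sign kept]
  = -(281 / 1877)    [4035 ≡ 281 mod 1877]
  = -(1877 / 281)    [QR: 281 ≡ 1 mod 4, sign kept]
  = -(191 / 281)    [1877 ≡ 191 mod 281]
  = -(281 / 191)    [QR: 281 ≡ 1 mod 4, sign kept]
  = -(90 / 191)    [281 ≡ 90 mod 191]
  = -(45 / 191)    [191 ≡ 7 mod 8 ⇒ (2 / 191) = +1]
  = -(191 / 45)    [QR: 45 ≡ 1 mod 4, sign kept]
  = -(11 / 45)    [191 ≡ 11 mod 45]
  = -(45 / 11)    [QR: 45 ≡ 1 mod 4, sign kept]
  = -(1 / 11)    [45 ≡ 1 mod 11]
  = -1    [(1 / 11) = 1]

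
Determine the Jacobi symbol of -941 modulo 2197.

-1

(-941 / 2197)
  = (941 / 2197)    [2197 ≡ 1 mod 4 ⇒ (-1 / 2197) = +1]
  = (2197 / 941)    [QR: 941 ≡ 1 mod 4, sign kept]
  = (315 / 941)    [2197 ≡ 315 mod 941]
  = (941 / 315)    [QR: 941 ≡ 1 mod 4, sign kept]
  = (311 / 315)    [941 ≡ 311 mod 315]
  = -(315 / 311)    [QR: both ≡ 3 mod 4, sign flips]
  = -(4 / 311)    [315 ≡ 4 mod 311]
  = -(1 / 311)    [311 ≡ 7 mod 8 ⇒ (2 / 311)^2 = +1]
  = -1    [(1 / 311) = 1]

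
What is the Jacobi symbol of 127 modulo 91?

Reduce the numerator: 127 ≡ 36 (mod 91), so (127 / 91) = (36 / 91).
Factor out 2: 36 = 2^2·9. Since 91 ≡ 3 (mod 8), (2 / 91) = -1, and (2 / 91)^2 = +1. Now have (9 / 91).
9 ≡ 1 (mod 4), so quadratic reciprocity gives (9 / 91) = (91 / 9). Reduce: 91 ≡ 1 (mod 9). Now have (1 / 9).
(1 / 9) = 1. Collecting the sign factors: 1.

1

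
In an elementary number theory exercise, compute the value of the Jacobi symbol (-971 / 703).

1

(-971 / 703)
  = -(971 / 703)    [703 ≡ 3 mod 4 ⇒ (-1 / 703) = -1]
  = -(268 / 703)    [971 ≡ 268 mod 703]
  = -(67 / 703)    [703 ≡ 7 mod 8 ⇒ (2 / 703)^2 = +1]
  = (703 / 67)    [QR: both ≡ 3 mod 4, sign flips]
  = (33 / 67)    [703 ≡ 33 mod 67]
  = (67 / 33)    [QR: 33 ≡ 1 mod 4, sign kept]
  = (1 / 33)    [67 ≡ 1 mod 33]
  = 1    [(1 / 33) = 1]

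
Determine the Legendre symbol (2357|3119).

(2357|3119)
  = (3119|2357)    [QR: 2357 ≡ 1 mod 4, sign kept]
  = (762|2357)    [3119 ≡ 762 mod 2357]
  = -(381|2357)    [2357 ≡ 5 mod 8 ⇒ (2|2357) = -1]
  = -(2357|381)    [QR: 381 ≡ 1 mod 4, sign kept]
  = -(71|381)    [2357 ≡ 71 mod 381]
  = -(381|71)    [QR: 381 ≡ 1 mod 4, sign kept]
  = -(26|71)    [381 ≡ 26 mod 71]
  = -(13|71)    [71 ≡ 7 mod 8 ⇒ (2|71) = +1]
  = -(71|13)    [QR: 13 ≡ 1 mod 4, sign kept]
  = -(6|13)    [71 ≡ 6 mod 13]
  = (3|13)    [13 ≡ 5 mod 8 ⇒ (2|13) = -1]
  = (13|3)    [QR: 13 ≡ 1 mod 4, sign kept]
  = (1|3)    [13 ≡ 1 mod 3]
  = 1    [(1|3) = 1]

1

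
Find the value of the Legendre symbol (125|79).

1

Reduce the numerator: 125 ≡ 46 (mod 79), so (125|79) = (46|79).
Factor out 2: 46 = 2·23. Since 79 ≡ 7 (mod 8), (2|79) = +1. Now have (23|79).
Both 23 ≡ 3 and 79 ≡ 3 (mod 4), so reciprocity gives (23|79) = -(79|23). Reduce: 79 ≡ 10 (mod 23). Now have -(10|23).
Factor out 2: 10 = 2·5. Since 23 ≡ 7 (mod 8), (2|23) = +1. Now have -(5|23).
5 ≡ 1 (mod 4), so quadratic reciprocity gives (5|23) = (23|5). Reduce: 23 ≡ 3 (mod 5). Now have -(3|5).
5 ≡ 1 (mod 4), so quadratic reciprocity gives (3|5) = (5|3). Reduce: 5 ≡ 2 (mod 3). Now have -(2|3).
Factor out 2: 2 = 2. Since 3 ≡ 3 (mod 8), (2|3) = -1. Now have (1|3).
(1|3) = 1. Collecting the sign factors: 1.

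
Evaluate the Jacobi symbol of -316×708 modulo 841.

By multiplicativity, (-316·708 / 841) = (-316 / 841)·(708 / 841).
First factor (-316 / 841):
(-316 / 841)
  = (316 / 841)    [841 ≡ 1 mod 4 ⇒ (-1 / 841) = +1]
  = (79 / 841)    [841 ≡ 1 mod 8 ⇒ (2 / 841)^2 = +1]
  = (841 / 79)    [QR: 841 ≡ 1 mod 4, sign kept]
  = (51 / 79)    [841 ≡ 51 mod 79]
  = -(79 / 51)    [QR: both ≡ 3 mod 4, sign flips]
  = -(28 / 51)    [79 ≡ 28 mod 51]
  = -(7 / 51)    [51 ≡ 3 mod 8 ⇒ (2 / 51)^2 = +1]
  = (51 / 7)    [QR: both ≡ 3 mod 4, sign flips]
  = (2 / 7)    [51 ≡ 2 mod 7]
  = (1 / 7)    [7 ≡ 7 mod 8 ⇒ (2 / 7) = +1]
  = 1    [(1 / 7) = 1]
Second factor (708 / 841):
(708 / 841)
  = (177 / 841)    [841 ≡ 1 mod 8 ⇒ (2 / 841)^2 = +1]
  = (841 / 177)    [QR: 177 ≡ 1 mod 4, sign kept]
  = (133 / 177)    [841 ≡ 133 mod 177]
  = (177 / 133)    [QR: 133 ≡ 1 mod 4, sign kept]
  = (44 / 133)    [177 ≡ 44 mod 133]
  = (11 / 133)    [133 ≡ 5 mod 8 ⇒ (2 / 133)^2 = +1]
  = (133 / 11)    [QR: 133 ≡ 1 mod 4, sign kept]
  = (1 / 11)    [133 ≡ 1 mod 11]
  = 1    [(1 / 11) = 1]
Product: (1)·(1) = 1.

1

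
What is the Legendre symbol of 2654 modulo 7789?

1

(2654 / 7789)
  = -(1327 / 7789)    [7789 ≡ 5 mod 8 ⇒ (2 / 7789) = -1]
  = -(7789 / 1327)    [QR: 7789 ≡ 1 mod 4, sign kept]
  = -(1154 / 1327)    [7789 ≡ 1154 mod 1327]
  = -(577 / 1327)    [1327 ≡ 7 mod 8 ⇒ (2 / 1327) = +1]
  = -(1327 / 577)    [QR: 577 ≡ 1 mod 4, sign kept]
  = -(173 / 577)    [1327 ≡ 173 mod 577]
  = -(577 / 173)    [QR: 173 ≡ 1 mod 4, sign kept]
  = -(58 / 173)    [577 ≡ 58 mod 173]
  = (29 / 173)    [173 ≡ 5 mod 8 ⇒ (2 / 173) = -1]
  = (173 / 29)    [QR: 29 ≡ 1 mod 4, sign kept]
  = (28 / 29)    [173 ≡ 28 mod 29]
  = (7 / 29)    [29 ≡ 5 mod 8 ⇒ (2 / 29)^2 = +1]
  = (29 / 7)    [QR: 29 ≡ 1 mod 4, sign kept]
  = (1 / 7)    [29 ≡ 1 mod 7]
  = 1    [(1 / 7) = 1]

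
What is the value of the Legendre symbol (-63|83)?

-1

Pull out -1: (-63|83) = (-1|83)·(63|83). Since 83 ≡ 3 (mod 4), (-1|83) = -1. Now have -(63|83).
Both 63 ≡ 3 and 83 ≡ 3 (mod 4), so reciprocity gives (63|83) = -(83|63). Reduce: 83 ≡ 20 (mod 63). Now have (20|63).
Factor out 2: 20 = 2^2·5. Since 63 ≡ 7 (mod 8), (2|63) = +1, and (2|63)^2 = +1. Now have (5|63).
5 ≡ 1 (mod 4), so quadratic reciprocity gives (5|63) = (63|5). Reduce: 63 ≡ 3 (mod 5). Now have (3|5).
5 ≡ 1 (mod 4), so quadratic reciprocity gives (3|5) = (5|3). Reduce: 5 ≡ 2 (mod 3). Now have (2|3).
Factor out 2: 2 = 2. Since 3 ≡ 3 (mod 8), (2|3) = -1. Now have -(1|3).
(1|3) = 1. Collecting the sign factors: -1.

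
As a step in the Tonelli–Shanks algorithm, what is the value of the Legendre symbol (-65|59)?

(-65|59)
  = (53|59)    [-65 ≡ 53 mod 59]
  = (59|53)    [QR: 53 ≡ 1 mod 4, sign kept]
  = (6|53)    [59 ≡ 6 mod 53]
  = -(3|53)    [53 ≡ 5 mod 8 ⇒ (2|53) = -1]
  = -(53|3)    [QR: 53 ≡ 1 mod 4, sign kept]
  = -(2|3)    [53 ≡ 2 mod 3]
  = (1|3)    [3 ≡ 3 mod 8 ⇒ (2|3) = -1]
  = 1    [(1|3) = 1]

1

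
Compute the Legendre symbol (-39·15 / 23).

1

By multiplicativity, (-39·15 / 23) = (-39 / 23)·(15 / 23).
First factor (-39 / 23):
Reduce the numerator: -39 ≡ 7 (mod 23), so (-39 / 23) = (7 / 23).
Both 7 ≡ 3 and 23 ≡ 3 (mod 4), so reciprocity gives (7 / 23) = -(23 / 7). Reduce: 23 ≡ 2 (mod 7). Now have -(2 / 7).
Factor out 2: 2 = 2. Since 7 ≡ 7 (mod 8), (2 / 7) = +1. Now have -(1 / 7).
(1 / 7) = 1. Collecting the sign factors: -1.
Second factor (15 / 23):
Both 15 ≡ 3 and 23 ≡ 3 (mod 4), so reciprocity gives (15 / 23) = -(23 / 15). Reduce: 23 ≡ 8 (mod 15). Now have -(8 / 15).
Factor out 2: 8 = 2^3. Since 15 ≡ 7 (mod 8), (2 / 15) = +1, and (2 / 15)^3 = +1. Now have -(1 / 15).
(1 / 15) = 1. Collecting the sign factors: -1.
Product: (-1)·(-1) = 1.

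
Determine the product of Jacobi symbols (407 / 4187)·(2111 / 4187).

1

By multiplicativity, (407·2111 / 4187) = (407 / 4187)·(2111 / 4187).
First factor (407 / 4187):
(407 / 4187)
  = -(4187 / 407)    [QR: both ≡ 3 mod 4, sign flips]
  = -(117 / 407)    [4187 ≡ 117 mod 407]
  = -(407 / 117)    [QR: 117 ≡ 1 mod 4, sign kept]
  = -(56 / 117)    [407 ≡ 56 mod 117]
  = (7 / 117)    [117 ≡ 5 mod 8 ⇒ (2 / 117)^3 = -1]
  = (117 / 7)    [QR: 117 ≡ 1 mod 4, sign kept]
  = (5 / 7)    [117 ≡ 5 mod 7]
  = (7 / 5)    [QR: 5 ≡ 1 mod 4, sign kept]
  = (2 / 5)    [7 ≡ 2 mod 5]
  = -(1 / 5)    [5 ≡ 5 mod 8 ⇒ (2 / 5) = -1]
  = -1    [(1 / 5) = 1]
Second factor (2111 / 4187):
(2111 / 4187)
  = -(4187 / 2111)    [QR: both ≡ 3 mod 4, sign flips]
  = -(2076 / 2111)    [4187 ≡ 2076 mod 2111]
  = -(519 / 2111)    [2111 ≡ 7 mod 8 ⇒ (2 / 2111)^2 = +1]
  = (2111 / 519)    [QR: both ≡ 3 mod 4, sign flips]
  = (35 / 519)    [2111 ≡ 35 mod 519]
  = -(519 / 35)    [QR: both ≡ 3 mod 4, sign flips]
  = -(29 / 35)    [519 ≡ 29 mod 35]
  = -(35 / 29)    [QR: 29 ≡ 1 mod 4, sign kept]
  = -(6 / 29)    [35 ≡ 6 mod 29]
  = (3 / 29)    [29 ≡ 5 mod 8 ⇒ (2 / 29) = -1]
  = (29 / 3)    [QR: 29 ≡ 1 mod 4, sign kept]
  = (2 / 3)    [29 ≡ 2 mod 3]
  = -(1 / 3)    [3 ≡ 3 mod 8 ⇒ (2 / 3) = -1]
  = -1    [(1 / 3) = 1]
Product: (-1)·(-1) = 1.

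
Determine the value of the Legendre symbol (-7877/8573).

-1

Pull out -1: (-7877/8573) = (-1/8573)·(7877/8573). Since 8573 ≡ 1 (mod 4), (-1/8573) = +1. Now have (7877/8573).
7877 ≡ 1 (mod 4), so quadratic reciprocity gives (7877/8573) = (8573/7877). Reduce: 8573 ≡ 696 (mod 7877). Now have (696/7877).
Factor out 2: 696 = 2^3·87. Since 7877 ≡ 5 (mod 8), (2/7877) = -1, and (2/7877)^3 = -1. Now have -(87/7877).
7877 ≡ 1 (mod 4), so quadratic reciprocity gives (87/7877) = (7877/87). Reduce: 7877 ≡ 47 (mod 87). Now have -(47/87).
Both 47 ≡ 3 and 87 ≡ 3 (mod 4), so reciprocity gives (47/87) = -(87/47). Reduce: 87 ≡ 40 (mod 47). Now have (40/47).
Factor out 2: 40 = 2^3·5. Since 47 ≡ 7 (mod 8), (2/47) = +1, and (2/47)^3 = +1. Now have (5/47).
5 ≡ 1 (mod 4), so quadratic reciprocity gives (5/47) = (47/5). Reduce: 47 ≡ 2 (mod 5). Now have (2/5).
Factor out 2: 2 = 2. Since 5 ≡ 5 (mod 8), (2/5) = -1. Now have -(1/5).
(1/5) = 1. Collecting the sign factors: -1.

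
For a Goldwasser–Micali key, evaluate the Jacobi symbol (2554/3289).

1

(2554/3289)
  = (1277/3289)    [3289 ≡ 1 mod 8 ⇒ (2/3289) = +1]
  = (3289/1277)    [QR: 1277 ≡ 1 mod 4, sign kept]
  = (735/1277)    [3289 ≡ 735 mod 1277]
  = (1277/735)    [QR: 1277 ≡ 1 mod 4, sign kept]
  = (542/735)    [1277 ≡ 542 mod 735]
  = (271/735)    [735 ≡ 7 mod 8 ⇒ (2/735) = +1]
  = -(735/271)    [QR: both ≡ 3 mod 4, sign flips]
  = -(193/271)    [735 ≡ 193 mod 271]
  = -(271/193)    [QR: 193 ≡ 1 mod 4, sign kept]
  = -(78/193)    [271 ≡ 78 mod 193]
  = -(39/193)    [193 ≡ 1 mod 8 ⇒ (2/193) = +1]
  = -(193/39)    [QR: 193 ≡ 1 mod 4, sign kept]
  = -(37/39)    [193 ≡ 37 mod 39]
  = -(39/37)    [QR: 37 ≡ 1 mod 4, sign kept]
  = -(2/37)    [39 ≡ 2 mod 37]
  = (1/37)    [37 ≡ 5 mod 8 ⇒ (2/37) = -1]
  = 1    [(1/37) = 1]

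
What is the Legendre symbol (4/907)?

1

Factor out 2: 4 = 2^2. Since 907 ≡ 3 (mod 8), (2/907) = -1, and (2/907)^2 = +1. Now have (1/907).
(1/907) = 1. Collecting the sign factors: 1.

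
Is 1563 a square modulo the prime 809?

Reduce the numerator: 1563 ≡ 754 (mod 809), so (1563/809) = (754/809).
Factor out 2: 754 = 2·377. Since 809 ≡ 1 (mod 8), (2/809) = +1. Now have (377/809).
377 ≡ 1 (mod 4), so quadratic reciprocity gives (377/809) = (809/377). Reduce: 809 ≡ 55 (mod 377). Now have (55/377).
377 ≡ 1 (mod 4), so quadratic reciprocity gives (55/377) = (377/55). Reduce: 377 ≡ 47 (mod 55). Now have (47/55).
Both 47 ≡ 3 and 55 ≡ 3 (mod 4), so reciprocity gives (47/55) = -(55/47). Reduce: 55 ≡ 8 (mod 47). Now have -(8/47).
Factor out 2: 8 = 2^3. Since 47 ≡ 7 (mod 8), (2/47) = +1, and (2/47)^3 = +1. Now have -(1/47).
(1/47) = 1. Collecting the sign factors: -1.
The Legendre symbol is -1, so x^2 ≡ 1563 (mod 809) has no solution.

no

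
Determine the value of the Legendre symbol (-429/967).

-1

Pull out -1: (-429/967) = (-1/967)·(429/967). Since 967 ≡ 3 (mod 4), (-1/967) = -1. Now have -(429/967).
429 ≡ 1 (mod 4), so quadratic reciprocity gives (429/967) = (967/429). Reduce: 967 ≡ 109 (mod 429). Now have -(109/429).
109 ≡ 1 (mod 4), so quadratic reciprocity gives (109/429) = (429/109). Reduce: 429 ≡ 102 (mod 109). Now have -(102/109).
Factor out 2: 102 = 2·51. Since 109 ≡ 5 (mod 8), (2/109) = -1. Now have (51/109).
109 ≡ 1 (mod 4), so quadratic reciprocity gives (51/109) = (109/51). Reduce: 109 ≡ 7 (mod 51). Now have (7/51).
Both 7 ≡ 3 and 51 ≡ 3 (mod 4), so reciprocity gives (7/51) = -(51/7). Reduce: 51 ≡ 2 (mod 7). Now have -(2/7).
Factor out 2: 2 = 2. Since 7 ≡ 7 (mod 8), (2/7) = +1. Now have -(1/7).
(1/7) = 1. Collecting the sign factors: -1.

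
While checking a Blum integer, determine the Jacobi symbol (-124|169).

Pull out -1: (-124|169) = (-1|169)·(124|169). Since 169 ≡ 1 (mod 4), (-1|169) = +1. Now have (124|169).
Factor out 2: 124 = 2^2·31. Since 169 ≡ 1 (mod 8), (2|169) = +1, and (2|169)^2 = +1. Now have (31|169).
169 ≡ 1 (mod 4), so quadratic reciprocity gives (31|169) = (169|31). Reduce: 169 ≡ 14 (mod 31). Now have (14|31).
Factor out 2: 14 = 2·7. Since 31 ≡ 7 (mod 8), (2|31) = +1. Now have (7|31).
Both 7 ≡ 3 and 31 ≡ 3 (mod 4), so reciprocity gives (7|31) = -(31|7). Reduce: 31 ≡ 3 (mod 7). Now have -(3|7).
Both 3 ≡ 3 and 7 ≡ 3 (mod 4), so reciprocity gives (3|7) = -(7|3). Reduce: 7 ≡ 1 (mod 3). Now have (1|3).
(1|3) = 1. Collecting the sign factors: 1.

1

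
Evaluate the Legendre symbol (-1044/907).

(-1044/907)
  = -(1044/907)    [907 ≡ 3 mod 4 ⇒ (-1/907) = -1]
  = -(137/907)    [1044 ≡ 137 mod 907]
  = -(907/137)    [QR: 137 ≡ 1 mod 4, sign kept]
  = -(85/137)    [907 ≡ 85 mod 137]
  = -(137/85)    [QR: 85 ≡ 1 mod 4, sign kept]
  = -(52/85)    [137 ≡ 52 mod 85]
  = -(13/85)    [85 ≡ 5 mod 8 ⇒ (2/85)^2 = +1]
  = -(85/13)    [QR: 13 ≡ 1 mod 4, sign kept]
  = -(7/13)    [85 ≡ 7 mod 13]
  = -(13/7)    [QR: 13 ≡ 1 mod 4, sign kept]
  = -(6/7)    [13 ≡ 6 mod 7]
  = -(3/7)    [7 ≡ 7 mod 8 ⇒ (2/7) = +1]
  = (7/3)    [QR: both ≡ 3 mod 4, sign flips]
  = (1/3)    [7 ≡ 1 mod 3]
  = 1    [(1/3) = 1]

1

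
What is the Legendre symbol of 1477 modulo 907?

Reduce the numerator: 1477 ≡ 570 (mod 907), so (1477/907) = (570/907).
Factor out 2: 570 = 2·285. Since 907 ≡ 3 (mod 8), (2/907) = -1. Now have -(285/907).
285 ≡ 1 (mod 4), so quadratic reciprocity gives (285/907) = (907/285). Reduce: 907 ≡ 52 (mod 285). Now have -(52/285).
Factor out 2: 52 = 2^2·13. Since 285 ≡ 5 (mod 8), (2/285) = -1, and (2/285)^2 = +1. Now have -(13/285).
13 ≡ 1 (mod 4), so quadratic reciprocity gives (13/285) = (285/13). Reduce: 285 ≡ 12 (mod 13). Now have -(12/13).
Factor out 2: 12 = 2^2·3. Since 13 ≡ 5 (mod 8), (2/13) = -1, and (2/13)^2 = +1. Now have -(3/13).
13 ≡ 1 (mod 4), so quadratic reciprocity gives (3/13) = (13/3). Reduce: 13 ≡ 1 (mod 3). Now have -(1/3).
(1/3) = 1. Collecting the sign factors: -1.

-1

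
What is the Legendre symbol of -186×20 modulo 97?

By multiplicativity, (-186·20 / 97) = (-186 / 97)·(20 / 97).
First factor (-186 / 97):
Pull out -1: (-186 / 97) = (-1 / 97)·(186 / 97). Since 97 ≡ 1 (mod 4), (-1 / 97) = +1. Now have (186 / 97).
Reduce the numerator: 186 ≡ 89 (mod 97), so (186 / 97) = (89 / 97).
89 ≡ 1 (mod 4), so quadratic reciprocity gives (89 / 97) = (97 / 89). Reduce: 97 ≡ 8 (mod 89). Now have (8 / 89).
Factor out 2: 8 = 2^3. Since 89 ≡ 1 (mod 8), (2 / 89) = +1, and (2 / 89)^3 = +1. Now have (1 / 89).
(1 / 89) = 1. Collecting the sign factors: 1.
Second factor (20 / 97):
Factor out 2: 20 = 2^2·5. Since 97 ≡ 1 (mod 8), (2 / 97) = +1, and (2 / 97)^2 = +1. Now have (5 / 97).
5 ≡ 1 (mod 4), so quadratic reciprocity gives (5 / 97) = (97 / 5). Reduce: 97 ≡ 2 (mod 5). Now have (2 / 5).
Factor out 2: 2 = 2. Since 5 ≡ 5 (mod 8), (2 / 5) = -1. Now have -(1 / 5).
(1 / 5) = 1. Collecting the sign factors: -1.
Product: (1)·(-1) = -1.

-1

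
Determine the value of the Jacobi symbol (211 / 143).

(211 / 143)
  = (68 / 143)    [211 ≡ 68 mod 143]
  = (17 / 143)    [143 ≡ 7 mod 8 ⇒ (2 / 143)^2 = +1]
  = (143 / 17)    [QR: 17 ≡ 1 mod 4, sign kept]
  = (7 / 17)    [143 ≡ 7 mod 17]
  = (17 / 7)    [QR: 17 ≡ 1 mod 4, sign kept]
  = (3 / 7)    [17 ≡ 3 mod 7]
  = -(7 / 3)    [QR: both ≡ 3 mod 4, sign flips]
  = -(1 / 3)    [7 ≡ 1 mod 3]
  = -1    [(1 / 3) = 1]

-1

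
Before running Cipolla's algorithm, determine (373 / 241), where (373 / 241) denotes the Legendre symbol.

(373 / 241)
  = (132 / 241)    [373 ≡ 132 mod 241]
  = (33 / 241)    [241 ≡ 1 mod 8 ⇒ (2 / 241)^2 = +1]
  = (241 / 33)    [QR: 33 ≡ 1 mod 4, sign kept]
  = (10 / 33)    [241 ≡ 10 mod 33]
  = (5 / 33)    [33 ≡ 1 mod 8 ⇒ (2 / 33) = +1]
  = (33 / 5)    [QR: 5 ≡ 1 mod 4, sign kept]
  = (3 / 5)    [33 ≡ 3 mod 5]
  = (5 / 3)    [QR: 5 ≡ 1 mod 4, sign kept]
  = (2 / 3)    [5 ≡ 2 mod 3]
  = -(1 / 3)    [3 ≡ 3 mod 8 ⇒ (2 / 3) = -1]
  = -1    [(1 / 3) = 1]

-1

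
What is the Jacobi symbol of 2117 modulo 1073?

Reduce the numerator: 2117 ≡ 1044 (mod 1073), so (2117|1073) = (1044|1073).
Factor out 2: 1044 = 2^2·261. Since 1073 ≡ 1 (mod 8), (2|1073) = +1, and (2|1073)^2 = +1. Now have (261|1073).
261 ≡ 1 (mod 4), so quadratic reciprocity gives (261|1073) = (1073|261). Reduce: 1073 ≡ 29 (mod 261). Now have (29|261).
29 ≡ 1 (mod 4), so quadratic reciprocity gives (29|261) = (261|29). Reduce: 261 ≡ 0 (mod 29). Now have (0|29).
The numerator is now 0 with denominator 29 > 1: the symbol is 0.

0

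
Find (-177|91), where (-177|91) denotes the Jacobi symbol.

1

(-177|91)
  = (5|91)    [-177 ≡ 5 mod 91]
  = (91|5)    [QR: 5 ≡ 1 mod 4, sign kept]
  = (1|5)    [91 ≡ 1 mod 5]
  = 1    [(1|5) = 1]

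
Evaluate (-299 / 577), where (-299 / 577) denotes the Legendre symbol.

-1

(-299 / 577)
  = (278 / 577)    [-299 ≡ 278 mod 577]
  = (139 / 577)    [577 ≡ 1 mod 8 ⇒ (2 / 577) = +1]
  = (577 / 139)    [QR: 577 ≡ 1 mod 4, sign kept]
  = (21 / 139)    [577 ≡ 21 mod 139]
  = (139 / 21)    [QR: 21 ≡ 1 mod 4, sign kept]
  = (13 / 21)    [139 ≡ 13 mod 21]
  = (21 / 13)    [QR: 13 ≡ 1 mod 4, sign kept]
  = (8 / 13)    [21 ≡ 8 mod 13]
  = -(1 / 13)    [13 ≡ 5 mod 8 ⇒ (2 / 13)^3 = -1]
  = -1    [(1 / 13) = 1]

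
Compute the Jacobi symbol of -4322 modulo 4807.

Pull out -1: (-4322 / 4807) = (-1 / 4807)·(4322 / 4807). Since 4807 ≡ 3 (mod 4), (-1 / 4807) = -1. Now have -(4322 / 4807).
Factor out 2: 4322 = 2·2161. Since 4807 ≡ 7 (mod 8), (2 / 4807) = +1. Now have -(2161 / 4807).
2161 ≡ 1 (mod 4), so quadratic reciprocity gives (2161 / 4807) = (4807 / 2161). Reduce: 4807 ≡ 485 (mod 2161). Now have -(485 / 2161).
485 ≡ 1 (mod 4), so quadratic reciprocity gives (485 / 2161) = (2161 / 485). Reduce: 2161 ≡ 221 (mod 485). Now have -(221 / 485).
221 ≡ 1 (mod 4), so quadratic reciprocity gives (221 / 485) = (485 / 221). Reduce: 485 ≡ 43 (mod 221). Now have -(43 / 221).
221 ≡ 1 (mod 4), so quadratic reciprocity gives (43 / 221) = (221 / 43). Reduce: 221 ≡ 6 (mod 43). Now have -(6 / 43).
Factor out 2: 6 = 2·3. Since 43 ≡ 3 (mod 8), (2 / 43) = -1. Now have (3 / 43).
Both 3 ≡ 3 and 43 ≡ 3 (mod 4), so reciprocity gives (3 / 43) = -(43 / 3). Reduce: 43 ≡ 1 (mod 3). Now have -(1 / 3).
(1 / 3) = 1. Collecting the sign factors: -1.

-1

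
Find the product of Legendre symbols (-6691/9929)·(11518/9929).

By multiplicativity, (-6691·11518/9929) = (-6691/9929)·(11518/9929).
First factor (-6691/9929):
Reduce the numerator: -6691 ≡ 3238 (mod 9929), so (-6691/9929) = (3238/9929).
Factor out 2: 3238 = 2·1619. Since 9929 ≡ 1 (mod 8), (2/9929) = +1. Now have (1619/9929).
9929 ≡ 1 (mod 4), so quadratic reciprocity gives (1619/9929) = (9929/1619). Reduce: 9929 ≡ 215 (mod 1619). Now have (215/1619).
Both 215 ≡ 3 and 1619 ≡ 3 (mod 4), so reciprocity gives (215/1619) = -(1619/215). Reduce: 1619 ≡ 114 (mod 215). Now have -(114/215).
Factor out 2: 114 = 2·57. Since 215 ≡ 7 (mod 8), (2/215) = +1. Now have -(57/215).
57 ≡ 1 (mod 4), so quadratic reciprocity gives (57/215) = (215/57). Reduce: 215 ≡ 44 (mod 57). Now have -(44/57).
Factor out 2: 44 = 2^2·11. Since 57 ≡ 1 (mod 8), (2/57) = +1, and (2/57)^2 = +1. Now have -(11/57).
57 ≡ 1 (mod 4), so quadratic reciprocity gives (11/57) = (57/11). Reduce: 57 ≡ 2 (mod 11). Now have -(2/11).
Factor out 2: 2 = 2. Since 11 ≡ 3 (mod 8), (2/11) = -1. Now have (1/11).
(1/11) = 1. Collecting the sign factors: 1.
Second factor (11518/9929):
Reduce the numerator: 11518 ≡ 1589 (mod 9929), so (11518/9929) = (1589/9929).
1589 ≡ 1 (mod 4), so quadratic reciprocity gives (1589/9929) = (9929/1589). Reduce: 9929 ≡ 395 (mod 1589). Now have (395/1589).
1589 ≡ 1 (mod 4), so quadratic reciprocity gives (395/1589) = (1589/395). Reduce: 1589 ≡ 9 (mod 395). Now have (9/395).
9 ≡ 1 (mod 4), so quadratic reciprocity gives (9/395) = (395/9). Reduce: 395 ≡ 8 (mod 9). Now have (8/9).
Factor out 2: 8 = 2^3. Since 9 ≡ 1 (mod 8), (2/9) = +1, and (2/9)^3 = +1. Now have (1/9).
(1/9) = 1. Collecting the sign factors: 1.
Product: (1)·(1) = 1.

1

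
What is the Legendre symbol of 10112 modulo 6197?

Reduce the numerator: 10112 ≡ 3915 (mod 6197), so (10112 / 6197) = (3915 / 6197).
6197 ≡ 1 (mod 4), so quadratic reciprocity gives (3915 / 6197) = (6197 / 3915). Reduce: 6197 ≡ 2282 (mod 3915). Now have (2282 / 3915).
Factor out 2: 2282 = 2·1141. Since 3915 ≡ 3 (mod 8), (2 / 3915) = -1. Now have -(1141 / 3915).
1141 ≡ 1 (mod 4), so quadratic reciprocity gives (1141 / 3915) = (3915 / 1141). Reduce: 3915 ≡ 492 (mod 1141). Now have -(492 / 1141).
Factor out 2: 492 = 2^2·123. Since 1141 ≡ 5 (mod 8), (2 / 1141) = -1, and (2 / 1141)^2 = +1. Now have -(123 / 1141).
1141 ≡ 1 (mod 4), so quadratic reciprocity gives (123 / 1141) = (1141 / 123). Reduce: 1141 ≡ 34 (mod 123). Now have -(34 / 123).
Factor out 2: 34 = 2·17. Since 123 ≡ 3 (mod 8), (2 / 123) = -1. Now have (17 / 123).
17 ≡ 1 (mod 4), so quadratic reciprocity gives (17 / 123) = (123 / 17). Reduce: 123 ≡ 4 (mod 17). Now have (4 / 17).
Factor out 2: 4 = 2^2. Since 17 ≡ 1 (mod 8), (2 / 17) = +1, and (2 / 17)^2 = +1. Now have (1 / 17).
(1 / 17) = 1. Collecting the sign factors: 1.

1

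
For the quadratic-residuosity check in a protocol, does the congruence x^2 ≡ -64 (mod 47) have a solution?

no

Reduce the numerator: -64 ≡ 30 (mod 47), so (-64/47) = (30/47).
Factor out 2: 30 = 2·15. Since 47 ≡ 7 (mod 8), (2/47) = +1. Now have (15/47).
Both 15 ≡ 3 and 47 ≡ 3 (mod 4), so reciprocity gives (15/47) = -(47/15). Reduce: 47 ≡ 2 (mod 15). Now have -(2/15).
Factor out 2: 2 = 2. Since 15 ≡ 7 (mod 8), (2/15) = +1. Now have -(1/15).
(1/15) = 1. Collecting the sign factors: -1.
The Legendre symbol is -1, so x^2 ≡ -64 (mod 47) has no solution.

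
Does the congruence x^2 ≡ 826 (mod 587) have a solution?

Reduce the numerator: 826 ≡ 239 (mod 587), so (826|587) = (239|587).
Both 239 ≡ 3 and 587 ≡ 3 (mod 4), so reciprocity gives (239|587) = -(587|239). Reduce: 587 ≡ 109 (mod 239). Now have -(109|239).
109 ≡ 1 (mod 4), so quadratic reciprocity gives (109|239) = (239|109). Reduce: 239 ≡ 21 (mod 109). Now have -(21|109).
21 ≡ 1 (mod 4), so quadratic reciprocity gives (21|109) = (109|21). Reduce: 109 ≡ 4 (mod 21). Now have -(4|21).
Factor out 2: 4 = 2^2. Since 21 ≡ 5 (mod 8), (2|21) = -1, and (2|21)^2 = +1. Now have -(1|21).
(1|21) = 1. Collecting the sign factors: -1.
The Legendre symbol is -1, so x^2 ≡ 826 (mod 587) has no solution.

no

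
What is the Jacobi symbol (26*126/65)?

By multiplicativity, (26·126/65) = (26/65)·(126/65).
First factor (26/65):
(26/65)
  = (13/65)    [65 ≡ 1 mod 8 ⇒ (2/65) = +1]
  = (65/13)    [QR: 13 ≡ 1 mod 4, sign kept]
  = (0/13)    [65 ≡ 0 mod 13]
  = 0    [numerator 0, gcd > 1]
Second factor (126/65):
(126/65)
  = (61/65)    [126 ≡ 61 mod 65]
  = (65/61)    [QR: 61 ≡ 1 mod 4, sign kept]
  = (4/61)    [65 ≡ 4 mod 61]
  = (1/61)    [61 ≡ 5 mod 8 ⇒ (2/61)^2 = +1]
  = 1    [(1/61) = 1]
Product: (0)·(1) = 0.

0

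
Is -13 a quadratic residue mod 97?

(-13|97)
  = (84|97)    [-13 ≡ 84 mod 97]
  = (21|97)    [97 ≡ 1 mod 8 ⇒ (2|97)^2 = +1]
  = (97|21)    [QR: 21 ≡ 1 mod 4, sign kept]
  = (13|21)    [97 ≡ 13 mod 21]
  = (21|13)    [QR: 13 ≡ 1 mod 4, sign kept]
  = (8|13)    [21 ≡ 8 mod 13]
  = -(1|13)    [13 ≡ 5 mod 8 ⇒ (2|13)^3 = -1]
  = -1    [(1|13) = 1]
(-13|97) = -1, and 97 is prime, so -13 is not a quadratic residue mod 97.

no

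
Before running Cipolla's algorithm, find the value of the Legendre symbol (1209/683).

1

(1209/683)
  = (526/683)    [1209 ≡ 526 mod 683]
  = -(263/683)    [683 ≡ 3 mod 8 ⇒ (2/683) = -1]
  = (683/263)    [QR: both ≡ 3 mod 4, sign flips]
  = (157/263)    [683 ≡ 157 mod 263]
  = (263/157)    [QR: 157 ≡ 1 mod 4, sign kept]
  = (106/157)    [263 ≡ 106 mod 157]
  = -(53/157)    [157 ≡ 5 mod 8 ⇒ (2/157) = -1]
  = -(157/53)    [QR: 53 ≡ 1 mod 4, sign kept]
  = -(51/53)    [157 ≡ 51 mod 53]
  = -(53/51)    [QR: 53 ≡ 1 mod 4, sign kept]
  = -(2/51)    [53 ≡ 2 mod 51]
  = (1/51)    [51 ≡ 3 mod 8 ⇒ (2/51) = -1]
  = 1    [(1/51) = 1]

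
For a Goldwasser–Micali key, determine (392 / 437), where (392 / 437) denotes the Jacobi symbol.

(392 / 437)
  = -(49 / 437)    [437 ≡ 5 mod 8 ⇒ (2 / 437)^3 = -1]
  = -(437 / 49)    [QR: 49 ≡ 1 mod 4, sign kept]
  = -(45 / 49)    [437 ≡ 45 mod 49]
  = -(49 / 45)    [QR: 45 ≡ 1 mod 4, sign kept]
  = -(4 / 45)    [49 ≡ 4 mod 45]
  = -(1 / 45)    [45 ≡ 5 mod 8 ⇒ (2 / 45)^2 = +1]
  = -1    [(1 / 45) = 1]

-1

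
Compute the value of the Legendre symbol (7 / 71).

(7 / 71)
  = -(71 / 7)    [QR: both ≡ 3 mod 4, sign flips]
  = -(1 / 7)    [71 ≡ 1 mod 7]
  = -1    [(1 / 7) = 1]

-1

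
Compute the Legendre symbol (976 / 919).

1

Reduce the numerator: 976 ≡ 57 (mod 919), so (976 / 919) = (57 / 919).
57 ≡ 1 (mod 4), so quadratic reciprocity gives (57 / 919) = (919 / 57). Reduce: 919 ≡ 7 (mod 57). Now have (7 / 57).
57 ≡ 1 (mod 4), so quadratic reciprocity gives (7 / 57) = (57 / 7). Reduce: 57 ≡ 1 (mod 7). Now have (1 / 7).
(1 / 7) = 1. Collecting the sign factors: 1.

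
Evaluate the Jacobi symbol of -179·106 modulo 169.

By multiplicativity, (-179·106/169) = (-179/169)·(106/169).
First factor (-179/169):
(-179/169)
  = (159/169)    [-179 ≡ 159 mod 169]
  = (169/159)    [QR: 169 ≡ 1 mod 4, sign kept]
  = (10/159)    [169 ≡ 10 mod 159]
  = (5/159)    [159 ≡ 7 mod 8 ⇒ (2/159) = +1]
  = (159/5)    [QR: 5 ≡ 1 mod 4, sign kept]
  = (4/5)    [159 ≡ 4 mod 5]
  = (1/5)    [5 ≡ 5 mod 8 ⇒ (2/5)^2 = +1]
  = 1    [(1/5) = 1]
Second factor (106/169):
(106/169)
  = (53/169)    [169 ≡ 1 mod 8 ⇒ (2/169) = +1]
  = (169/53)    [QR: 53 ≡ 1 mod 4, sign kept]
  = (10/53)    [169 ≡ 10 mod 53]
  = -(5/53)    [53 ≡ 5 mod 8 ⇒ (2/53) = -1]
  = -(53/5)    [QR: 5 ≡ 1 mod 4, sign kept]
  = -(3/5)    [53 ≡ 3 mod 5]
  = -(5/3)    [QR: 5 ≡ 1 mod 4, sign kept]
  = -(2/3)    [5 ≡ 2 mod 3]
  = (1/3)    [3 ≡ 3 mod 8 ⇒ (2/3) = -1]
  = 1    [(1/3) = 1]
Product: (1)·(1) = 1.

1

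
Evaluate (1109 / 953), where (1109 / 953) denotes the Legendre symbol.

-1

(1109 / 953)
  = (156 / 953)    [1109 ≡ 156 mod 953]
  = (39 / 953)    [953 ≡ 1 mod 8 ⇒ (2 / 953)^2 = +1]
  = (953 / 39)    [QR: 953 ≡ 1 mod 4, sign kept]
  = (17 / 39)    [953 ≡ 17 mod 39]
  = (39 / 17)    [QR: 17 ≡ 1 mod 4, sign kept]
  = (5 / 17)    [39 ≡ 5 mod 17]
  = (17 / 5)    [QR: 5 ≡ 1 mod 4, sign kept]
  = (2 / 5)    [17 ≡ 2 mod 5]
  = -(1 / 5)    [5 ≡ 5 mod 8 ⇒ (2 / 5) = -1]
  = -1    [(1 / 5) = 1]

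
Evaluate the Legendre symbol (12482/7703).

Reduce the numerator: 12482 ≡ 4779 (mod 7703), so (12482/7703) = (4779/7703).
Both 4779 ≡ 3 and 7703 ≡ 3 (mod 4), so reciprocity gives (4779/7703) = -(7703/4779). Reduce: 7703 ≡ 2924 (mod 4779). Now have -(2924/4779).
Factor out 2: 2924 = 2^2·731. Since 4779 ≡ 3 (mod 8), (2/4779) = -1, and (2/4779)^2 = +1. Now have -(731/4779).
Both 731 ≡ 3 and 4779 ≡ 3 (mod 4), so reciprocity gives (731/4779) = -(4779/731). Reduce: 4779 ≡ 393 (mod 731). Now have (393/731).
393 ≡ 1 (mod 4), so quadratic reciprocity gives (393/731) = (731/393). Reduce: 731 ≡ 338 (mod 393). Now have (338/393).
Factor out 2: 338 = 2·169. Since 393 ≡ 1 (mod 8), (2/393) = +1. Now have (169/393).
169 ≡ 1 (mod 4), so quadratic reciprocity gives (169/393) = (393/169). Reduce: 393 ≡ 55 (mod 169). Now have (55/169).
169 ≡ 1 (mod 4), so quadratic reciprocity gives (55/169) = (169/55). Reduce: 169 ≡ 4 (mod 55). Now have (4/55).
Factor out 2: 4 = 2^2. Since 55 ≡ 7 (mod 8), (2/55) = +1, and (2/55)^2 = +1. Now have (1/55).
(1/55) = 1. Collecting the sign factors: 1.

1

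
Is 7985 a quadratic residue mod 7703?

(7985/7703)
  = (282/7703)    [7985 ≡ 282 mod 7703]
  = (141/7703)    [7703 ≡ 7 mod 8 ⇒ (2/7703) = +1]
  = (7703/141)    [QR: 141 ≡ 1 mod 4, sign kept]
  = (89/141)    [7703 ≡ 89 mod 141]
  = (141/89)    [QR: 89 ≡ 1 mod 4, sign kept]
  = (52/89)    [141 ≡ 52 mod 89]
  = (13/89)    [89 ≡ 1 mod 8 ⇒ (2/89)^2 = +1]
  = (89/13)    [QR: 13 ≡ 1 mod 4, sign kept]
  = (11/13)    [89 ≡ 11 mod 13]
  = (13/11)    [QR: 13 ≡ 1 mod 4, sign kept]
  = (2/11)    [13 ≡ 2 mod 11]
  = -(1/11)    [11 ≡ 3 mod 8 ⇒ (2/11) = -1]
  = -1    [(1/11) = 1]
The Legendre symbol is -1, so x^2 ≡ 7985 (mod 7703) has no solution.

no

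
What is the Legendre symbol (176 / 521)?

1

Factor out 2: 176 = 2^4·11. Since 521 ≡ 1 (mod 8), (2 / 521) = +1, and (2 / 521)^4 = +1. Now have (11 / 521).
521 ≡ 1 (mod 4), so quadratic reciprocity gives (11 / 521) = (521 / 11). Reduce: 521 ≡ 4 (mod 11). Now have (4 / 11).
Factor out 2: 4 = 2^2. Since 11 ≡ 3 (mod 8), (2 / 11) = -1, and (2 / 11)^2 = +1. Now have (1 / 11).
(1 / 11) = 1. Collecting the sign factors: 1.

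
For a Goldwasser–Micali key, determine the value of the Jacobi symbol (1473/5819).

1473 ≡ 1 (mod 4), so quadratic reciprocity gives (1473/5819) = (5819/1473). Reduce: 5819 ≡ 1400 (mod 1473). Now have (1400/1473).
Factor out 2: 1400 = 2^3·175. Since 1473 ≡ 1 (mod 8), (2/1473) = +1, and (2/1473)^3 = +1. Now have (175/1473).
1473 ≡ 1 (mod 4), so quadratic reciprocity gives (175/1473) = (1473/175). Reduce: 1473 ≡ 73 (mod 175). Now have (73/175).
73 ≡ 1 (mod 4), so quadratic reciprocity gives (73/175) = (175/73). Reduce: 175 ≡ 29 (mod 73). Now have (29/73).
29 ≡ 1 (mod 4), so quadratic reciprocity gives (29/73) = (73/29). Reduce: 73 ≡ 15 (mod 29). Now have (15/29).
29 ≡ 1 (mod 4), so quadratic reciprocity gives (15/29) = (29/15). Reduce: 29 ≡ 14 (mod 15). Now have (14/15).
Factor out 2: 14 = 2·7. Since 15 ≡ 7 (mod 8), (2/15) = +1. Now have (7/15).
Both 7 ≡ 3 and 15 ≡ 3 (mod 4), so reciprocity gives (7/15) = -(15/7). Reduce: 15 ≡ 1 (mod 7). Now have -(1/7).
(1/7) = 1. Collecting the sign factors: -1.

-1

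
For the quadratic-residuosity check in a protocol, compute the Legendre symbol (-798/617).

(-798/617)
  = (436/617)    [-798 ≡ 436 mod 617]
  = (109/617)    [617 ≡ 1 mod 8 ⇒ (2/617)^2 = +1]
  = (617/109)    [QR: 109 ≡ 1 mod 4, sign kept]
  = (72/109)    [617 ≡ 72 mod 109]
  = -(9/109)    [109 ≡ 5 mod 8 ⇒ (2/109)^3 = -1]
  = -(109/9)    [QR: 9 ≡ 1 mod 4, sign kept]
  = -(1/9)    [109 ≡ 1 mod 9]
  = -1    [(1/9) = 1]

-1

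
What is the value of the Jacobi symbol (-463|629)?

Reduce the numerator: -463 ≡ 166 (mod 629), so (-463|629) = (166|629).
Factor out 2: 166 = 2·83. Since 629 ≡ 5 (mod 8), (2|629) = -1. Now have -(83|629).
629 ≡ 1 (mod 4), so quadratic reciprocity gives (83|629) = (629|83). Reduce: 629 ≡ 48 (mod 83). Now have -(48|83).
Factor out 2: 48 = 2^4·3. Since 83 ≡ 3 (mod 8), (2|83) = -1, and (2|83)^4 = +1. Now have -(3|83).
Both 3 ≡ 3 and 83 ≡ 3 (mod 4), so reciprocity gives (3|83) = -(83|3). Reduce: 83 ≡ 2 (mod 3). Now have (2|3).
Factor out 2: 2 = 2. Since 3 ≡ 3 (mod 8), (2|3) = -1. Now have -(1|3).
(1|3) = 1. Collecting the sign factors: -1.

-1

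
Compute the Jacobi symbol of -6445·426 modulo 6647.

By multiplicativity, (-6445·426 / 6647) = (-6445 / 6647)·(426 / 6647).
First factor (-6445 / 6647):
(-6445 / 6647)
  = -(6445 / 6647)    [6647 ≡ 3 mod 4 ⇒ (-1 / 6647) = -1]
  = -(6647 / 6445)    [QR: 6445 ≡ 1 mod 4, sign kept]
  = -(202 / 6445)    [6647 ≡ 202 mod 6445]
  = (101 / 6445)    [6445 ≡ 5 mod 8 ⇒ (2 / 6445) = -1]
  = (6445 / 101)    [QR: 101 ≡ 1 mod 4, sign kept]
  = (82 / 101)    [6445 ≡ 82 mod 101]
  = -(41 / 101)    [101 ≡ 5 mod 8 ⇒ (2 / 101) = -1]
  = -(101 / 41)    [QR: 41 ≡ 1 mod 4, sign kept]
  = -(19 / 41)    [101 ≡ 19 mod 41]
  = -(41 / 19)    [QR: 41 ≡ 1 mod 4, sign kept]
  = -(3 / 19)    [41 ≡ 3 mod 19]
  = (19 / 3)    [QR: both ≡ 3 mod 4, sign flips]
  = (1 / 3)    [19 ≡ 1 mod 3]
  = 1    [(1 / 3) = 1]
Second factor (426 / 6647):
(426 / 6647)
  = (213 / 6647)    [6647 ≡ 7 mod 8 ⇒ (2 / 6647) = +1]
  = (6647 / 213)    [QR: 213 ≡ 1 mod 4, sign kept]
  = (44 / 213)    [6647 ≡ 44 mod 213]
  = (11 / 213)    [213 ≡ 5 mod 8 ⇒ (2 / 213)^2 = +1]
  = (213 / 11)    [QR: 213 ≡ 1 mod 4, sign kept]
  = (4 / 11)    [213 ≡ 4 mod 11]
  = (1 / 11)    [11 ≡ 3 mod 8 ⇒ (2 / 11)^2 = +1]
  = 1    [(1 / 11) = 1]
Product: (1)·(1) = 1.

1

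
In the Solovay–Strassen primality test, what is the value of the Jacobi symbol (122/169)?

Factor out 2: 122 = 2·61. Since 169 ≡ 1 (mod 8), (2/169) = +1. Now have (61/169).
61 ≡ 1 (mod 4), so quadratic reciprocity gives (61/169) = (169/61). Reduce: 169 ≡ 47 (mod 61). Now have (47/61).
61 ≡ 1 (mod 4), so quadratic reciprocity gives (47/61) = (61/47). Reduce: 61 ≡ 14 (mod 47). Now have (14/47).
Factor out 2: 14 = 2·7. Since 47 ≡ 7 (mod 8), (2/47) = +1. Now have (7/47).
Both 7 ≡ 3 and 47 ≡ 3 (mod 4), so reciprocity gives (7/47) = -(47/7). Reduce: 47 ≡ 5 (mod 7). Now have -(5/7).
5 ≡ 1 (mod 4), so quadratic reciprocity gives (5/7) = (7/5). Reduce: 7 ≡ 2 (mod 5). Now have -(2/5).
Factor out 2: 2 = 2. Since 5 ≡ 5 (mod 8), (2/5) = -1. Now have (1/5).
(1/5) = 1. Collecting the sign factors: 1.

1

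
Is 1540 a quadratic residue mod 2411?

yes

Factor out 2: 1540 = 2^2·385. Since 2411 ≡ 3 (mod 8), (2/2411) = -1, and (2/2411)^2 = +1. Now have (385/2411).
385 ≡ 1 (mod 4), so quadratic reciprocity gives (385/2411) = (2411/385). Reduce: 2411 ≡ 101 (mod 385). Now have (101/385).
101 ≡ 1 (mod 4), so quadratic reciprocity gives (101/385) = (385/101). Reduce: 385 ≡ 82 (mod 101). Now have (82/101).
Factor out 2: 82 = 2·41. Since 101 ≡ 5 (mod 8), (2/101) = -1. Now have -(41/101).
41 ≡ 1 (mod 4), so quadratic reciprocity gives (41/101) = (101/41). Reduce: 101 ≡ 19 (mod 41). Now have -(19/41).
41 ≡ 1 (mod 4), so quadratic reciprocity gives (19/41) = (41/19). Reduce: 41 ≡ 3 (mod 19). Now have -(3/19).
Both 3 ≡ 3 and 19 ≡ 3 (mod 4), so reciprocity gives (3/19) = -(19/3). Reduce: 19 ≡ 1 (mod 3). Now have (1/3).
(1/3) = 1. Collecting the sign factors: 1.
The Legendre symbol is 1, so x^2 ≡ 1540 (mod 2411) has solution.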